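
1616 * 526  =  850016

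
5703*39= 222417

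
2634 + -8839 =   -  6205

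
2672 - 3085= - 413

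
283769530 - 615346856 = -331577326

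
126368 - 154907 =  - 28539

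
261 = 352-91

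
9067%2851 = 514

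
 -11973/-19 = 630 + 3/19 = 630.16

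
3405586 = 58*58717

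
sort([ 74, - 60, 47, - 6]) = [ -60 , - 6,47 , 74 ] 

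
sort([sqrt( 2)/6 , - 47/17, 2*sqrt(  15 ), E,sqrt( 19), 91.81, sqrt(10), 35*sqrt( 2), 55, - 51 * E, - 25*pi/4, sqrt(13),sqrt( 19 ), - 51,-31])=[ - 51*E,  -  51, - 31,-25* pi/4, -47/17, sqrt( 2) /6,E, sqrt(10 ),sqrt(13), sqrt ( 19), sqrt( 19), 2 *sqrt( 15 ), 35*sqrt( 2 ),55, 91.81 ]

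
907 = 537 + 370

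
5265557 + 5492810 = 10758367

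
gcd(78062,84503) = 1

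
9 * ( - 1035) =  - 9315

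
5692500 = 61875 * 92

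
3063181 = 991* 3091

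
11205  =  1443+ 9762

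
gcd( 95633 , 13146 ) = 1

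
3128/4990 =1564/2495 = 0.63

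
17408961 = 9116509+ 8292452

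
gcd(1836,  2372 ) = 4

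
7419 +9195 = 16614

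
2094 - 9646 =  - 7552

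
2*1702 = 3404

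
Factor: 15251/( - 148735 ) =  - 5^( - 1 )*101^1*197^ (-1 )  =  - 101/985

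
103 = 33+70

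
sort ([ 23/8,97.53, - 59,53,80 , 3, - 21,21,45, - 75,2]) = [-75, - 59,-21,  2,23/8,3, 21, 45,53, 80,97.53] 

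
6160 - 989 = 5171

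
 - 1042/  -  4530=521/2265= 0.23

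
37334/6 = 18667/3 = 6222.33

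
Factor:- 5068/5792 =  - 7/8 = - 2^( -3)*7^1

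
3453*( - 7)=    - 24171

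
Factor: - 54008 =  - 2^3 * 43^1*157^1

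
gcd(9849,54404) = 469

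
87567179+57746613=145313792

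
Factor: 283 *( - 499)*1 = -141217 = - 283^1*499^1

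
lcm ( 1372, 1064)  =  52136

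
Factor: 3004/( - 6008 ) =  - 1/2  =  - 2^( - 1 ) 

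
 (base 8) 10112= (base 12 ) 24b6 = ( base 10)4170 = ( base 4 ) 1001022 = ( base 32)42A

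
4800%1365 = 705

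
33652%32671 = 981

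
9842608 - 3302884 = 6539724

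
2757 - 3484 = -727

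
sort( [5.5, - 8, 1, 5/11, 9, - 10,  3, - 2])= [ - 10, - 8, - 2,5/11,1,  3, 5.5, 9]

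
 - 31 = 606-637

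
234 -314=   -  80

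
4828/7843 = 4828/7843=0.62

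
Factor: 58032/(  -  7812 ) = - 52/7 = - 2^2*7^( - 1)*13^1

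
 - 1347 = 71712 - 73059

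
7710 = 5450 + 2260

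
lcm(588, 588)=588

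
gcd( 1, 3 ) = 1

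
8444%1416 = 1364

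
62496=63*992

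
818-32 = 786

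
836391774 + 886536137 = 1722927911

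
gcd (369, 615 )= 123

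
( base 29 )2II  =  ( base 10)2222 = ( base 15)9d2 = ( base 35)1sh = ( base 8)4256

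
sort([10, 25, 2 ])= [ 2, 10,25]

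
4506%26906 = 4506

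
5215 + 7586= 12801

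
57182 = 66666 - 9484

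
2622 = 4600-1978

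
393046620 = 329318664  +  63727956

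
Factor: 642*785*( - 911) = - 459116670  =  - 2^1*3^1* 5^1*107^1*157^1*911^1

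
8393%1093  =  742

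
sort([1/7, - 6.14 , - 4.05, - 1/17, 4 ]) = [ - 6.14, - 4.05, - 1/17, 1/7,4]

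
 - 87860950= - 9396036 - 78464914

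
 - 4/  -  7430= 2/3715 = 0.00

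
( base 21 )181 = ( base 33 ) ig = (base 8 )1142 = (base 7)1531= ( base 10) 610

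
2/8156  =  1/4078 = 0.00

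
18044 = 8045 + 9999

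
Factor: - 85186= - 2^1*191^1*223^1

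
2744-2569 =175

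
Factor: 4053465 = 3^2*5^1*13^3* 41^1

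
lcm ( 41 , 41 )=41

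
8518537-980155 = 7538382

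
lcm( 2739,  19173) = 19173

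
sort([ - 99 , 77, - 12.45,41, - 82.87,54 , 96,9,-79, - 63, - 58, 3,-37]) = [ - 99, - 82.87,  -  79, - 63 ,-58, - 37, - 12.45, 3, 9,41,54,77, 96] 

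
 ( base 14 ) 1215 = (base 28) 40j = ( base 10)3155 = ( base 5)100110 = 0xC53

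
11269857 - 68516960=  - 57247103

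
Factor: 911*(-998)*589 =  - 2^1*19^1 * 31^1*499^1 *911^1 = -  535505842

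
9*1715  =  15435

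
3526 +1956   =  5482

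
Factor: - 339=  -3^1*113^1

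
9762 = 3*3254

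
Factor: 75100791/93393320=2^( - 3 )*3^1*5^ ( - 1)*277^( - 1 )*8429^( - 1 )*25033597^1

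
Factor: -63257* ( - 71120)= 2^4*5^1*7^1*17^1*61^2*127^1 = 4498837840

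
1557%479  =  120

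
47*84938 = 3992086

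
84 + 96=180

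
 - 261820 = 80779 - 342599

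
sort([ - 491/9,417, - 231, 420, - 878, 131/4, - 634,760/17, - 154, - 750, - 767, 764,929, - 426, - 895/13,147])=[-878,-767,- 750 , - 634, - 426  ,-231, - 154, - 895/13, -491/9, 131/4,760/17,  147,  417,420,764,929]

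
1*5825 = 5825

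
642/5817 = 214/1939=0.11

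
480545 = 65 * 7393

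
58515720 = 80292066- 21776346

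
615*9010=5541150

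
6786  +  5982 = 12768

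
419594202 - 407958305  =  11635897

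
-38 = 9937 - 9975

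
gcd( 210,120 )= 30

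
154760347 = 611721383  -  456961036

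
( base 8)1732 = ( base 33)TT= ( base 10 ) 986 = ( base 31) 10p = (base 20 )296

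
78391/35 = 2239 + 26/35 =2239.74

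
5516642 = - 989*(-5578) 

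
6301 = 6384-83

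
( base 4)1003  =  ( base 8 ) 103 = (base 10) 67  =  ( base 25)2h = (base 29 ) 29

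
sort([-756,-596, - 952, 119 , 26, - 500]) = [ - 952, - 756,  -  596,-500, 26, 119]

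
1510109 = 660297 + 849812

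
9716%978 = 914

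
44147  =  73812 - 29665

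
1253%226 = 123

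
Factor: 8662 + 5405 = 14067 =3^3 * 521^1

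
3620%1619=382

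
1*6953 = 6953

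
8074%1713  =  1222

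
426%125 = 51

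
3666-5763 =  - 2097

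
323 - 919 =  - 596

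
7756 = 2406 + 5350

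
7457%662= 175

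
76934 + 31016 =107950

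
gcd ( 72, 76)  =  4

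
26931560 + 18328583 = 45260143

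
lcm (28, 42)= 84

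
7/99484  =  1/14212= 0.00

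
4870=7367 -2497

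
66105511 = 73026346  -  6920835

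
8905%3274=2357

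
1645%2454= 1645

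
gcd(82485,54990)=27495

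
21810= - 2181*( - 10)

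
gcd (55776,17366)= 2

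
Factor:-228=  - 2^2*3^1 * 19^1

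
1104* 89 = 98256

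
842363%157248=56123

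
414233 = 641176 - 226943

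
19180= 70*274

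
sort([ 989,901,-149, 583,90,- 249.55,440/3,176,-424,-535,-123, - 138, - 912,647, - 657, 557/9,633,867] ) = [ - 912, - 657,-535, -424 , - 249.55,-149, - 138,-123, 557/9,  90, 440/3, 176, 583,633,  647,867, 901, 989] 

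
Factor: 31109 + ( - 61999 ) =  - 30890= - 2^1*5^1*3089^1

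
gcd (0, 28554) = 28554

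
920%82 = 18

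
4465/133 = 33+4/7= 33.57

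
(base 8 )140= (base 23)44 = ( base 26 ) 3i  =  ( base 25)3L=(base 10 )96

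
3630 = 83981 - 80351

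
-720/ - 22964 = 180/5741 = 0.03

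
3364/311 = 10 + 254/311  =  10.82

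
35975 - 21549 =14426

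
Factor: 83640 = 2^3*3^1*5^1*17^1 *41^1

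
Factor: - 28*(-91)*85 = 216580 = 2^2  *  5^1*7^2*13^1 * 17^1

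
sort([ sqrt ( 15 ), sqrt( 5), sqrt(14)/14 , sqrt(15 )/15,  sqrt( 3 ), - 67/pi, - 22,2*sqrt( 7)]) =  [ - 22, - 67/pi , sqrt( 15)/15,  sqrt( 14)/14,  sqrt(3), sqrt( 5),sqrt( 15), 2 * sqrt( 7) ]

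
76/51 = 1 + 25/51 = 1.49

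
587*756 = 443772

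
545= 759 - 214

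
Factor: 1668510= 2^1*3^2*5^1*18539^1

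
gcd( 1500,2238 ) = 6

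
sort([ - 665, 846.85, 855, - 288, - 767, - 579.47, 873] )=[ -767, - 665, - 579.47 , - 288, 846.85,855,873] 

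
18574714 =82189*226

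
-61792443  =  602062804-663855247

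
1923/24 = 80  +  1/8 = 80.12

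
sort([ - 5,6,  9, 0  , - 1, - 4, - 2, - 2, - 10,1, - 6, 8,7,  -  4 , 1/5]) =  [ - 10, - 6, - 5, - 4,-4, - 2, - 2,  -  1 , 0,  1/5,1 , 6,  7, 8 , 9 ]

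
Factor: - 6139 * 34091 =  - 209284649 =- 7^1*73^1 * 467^1 * 877^1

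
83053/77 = 83053/77 =1078.61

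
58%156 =58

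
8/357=8/357 = 0.02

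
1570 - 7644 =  - 6074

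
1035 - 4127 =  - 3092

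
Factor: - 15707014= - 2^1* 17^1*461971^1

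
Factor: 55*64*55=2^6*5^2*11^2 =193600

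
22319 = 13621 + 8698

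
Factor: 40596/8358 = 34/7 = 2^1*7^( - 1 ) * 17^1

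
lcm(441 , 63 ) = 441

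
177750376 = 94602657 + 83147719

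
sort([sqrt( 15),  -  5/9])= [ - 5/9,sqrt( 15 )]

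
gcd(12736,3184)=3184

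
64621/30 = 64621/30 = 2154.03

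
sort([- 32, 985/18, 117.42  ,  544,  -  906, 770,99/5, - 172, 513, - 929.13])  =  [ - 929.13, - 906,-172, -32 , 99/5, 985/18, 117.42, 513 , 544, 770] 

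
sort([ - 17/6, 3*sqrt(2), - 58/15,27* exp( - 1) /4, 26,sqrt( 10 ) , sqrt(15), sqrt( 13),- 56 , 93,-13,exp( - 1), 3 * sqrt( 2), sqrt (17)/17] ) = [ - 56,-13, - 58/15, - 17/6,sqrt(17) /17, exp( - 1),27*exp( -1)/4,  sqrt (10), sqrt(13) , sqrt ( 15), 3 * sqrt( 2),3*sqrt( 2), 26, 93] 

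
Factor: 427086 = 2^1 * 3^3 * 11^1 * 719^1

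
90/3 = 30 = 30.00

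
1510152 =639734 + 870418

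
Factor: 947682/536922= 323/183 = 3^ ( - 1)*17^1 *19^1 * 61^( - 1)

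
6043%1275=943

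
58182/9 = 6464+2/3 = 6464.67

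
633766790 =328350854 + 305415936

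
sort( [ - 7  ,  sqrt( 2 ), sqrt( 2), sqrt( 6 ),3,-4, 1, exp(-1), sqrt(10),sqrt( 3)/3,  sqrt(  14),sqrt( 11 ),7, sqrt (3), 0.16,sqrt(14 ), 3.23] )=[ - 7, - 4, 0.16,exp( - 1)  ,  sqrt(3)/3, 1, sqrt( 2), sqrt ( 2), sqrt( 3), sqrt( 6 ), 3,sqrt( 10 ),3.23,  sqrt(11), sqrt( 14 ) , sqrt( 14 ),7 ]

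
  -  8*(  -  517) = 4136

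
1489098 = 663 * 2246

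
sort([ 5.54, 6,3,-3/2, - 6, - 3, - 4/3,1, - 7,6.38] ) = [ - 7, - 6, - 3, - 3/2,  -  4/3,1,  3,5.54,6,6.38]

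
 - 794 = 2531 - 3325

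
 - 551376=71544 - 622920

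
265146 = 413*642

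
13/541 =13/541 = 0.02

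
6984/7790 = 3492/3895 = 0.90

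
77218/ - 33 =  - 77218/33 = - 2339.94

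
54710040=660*82894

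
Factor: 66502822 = 2^1*33251411^1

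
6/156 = 1/26 = 0.04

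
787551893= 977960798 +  - 190408905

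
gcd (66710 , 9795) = 5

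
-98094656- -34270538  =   -63824118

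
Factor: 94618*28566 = 2702857788 = 2^2*3^3*23^2*47309^1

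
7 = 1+6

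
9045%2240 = 85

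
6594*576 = 3798144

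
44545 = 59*755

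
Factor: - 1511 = -1511^1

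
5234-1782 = 3452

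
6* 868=5208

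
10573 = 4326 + 6247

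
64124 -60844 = 3280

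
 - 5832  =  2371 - 8203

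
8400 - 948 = 7452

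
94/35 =2 + 24/35 =2.69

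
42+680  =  722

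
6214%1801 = 811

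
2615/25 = 104+3/5 = 104.60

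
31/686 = 31/686 =0.05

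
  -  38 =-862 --824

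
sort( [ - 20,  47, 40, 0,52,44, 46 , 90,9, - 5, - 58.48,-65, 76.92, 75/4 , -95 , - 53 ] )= [  -  95, - 65, - 58.48,- 53, - 20, - 5, 0, 9,75/4 , 40, 44,46, 47,52,76.92, 90 ] 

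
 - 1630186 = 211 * ( - 7726 ) 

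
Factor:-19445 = - 5^1* 3889^1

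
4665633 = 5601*833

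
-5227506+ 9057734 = 3830228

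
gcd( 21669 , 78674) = 1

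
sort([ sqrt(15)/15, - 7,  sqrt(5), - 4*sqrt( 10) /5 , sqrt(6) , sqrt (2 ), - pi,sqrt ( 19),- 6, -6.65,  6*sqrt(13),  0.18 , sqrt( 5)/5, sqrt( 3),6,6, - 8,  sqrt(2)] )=[ - 8, - 7,-6.65, - 6, - pi , - 4*sqrt(10)/5 , 0.18 , sqrt( 15 )/15,sqrt(5 )/5, sqrt(2 ), sqrt ( 2), sqrt( 3),  sqrt( 5 ), sqrt( 6 ),sqrt(19 ), 6, 6,6*sqrt ( 13 )]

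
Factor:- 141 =-3^1 * 47^1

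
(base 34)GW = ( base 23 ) 121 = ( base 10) 576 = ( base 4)21000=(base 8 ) 1100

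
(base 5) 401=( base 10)101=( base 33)32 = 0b1100101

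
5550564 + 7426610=12977174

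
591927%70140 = 30807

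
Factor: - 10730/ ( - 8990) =31^( - 1) *37^1  =  37/31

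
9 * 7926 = 71334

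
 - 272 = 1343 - 1615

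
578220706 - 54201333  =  524019373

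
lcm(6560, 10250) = 164000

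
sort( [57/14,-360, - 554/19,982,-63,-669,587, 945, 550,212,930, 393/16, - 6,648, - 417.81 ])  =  [ - 669,-417.81, - 360, - 63, - 554/19, - 6, 57/14 , 393/16,212, 550,587,648, 930,945,982 ]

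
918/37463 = 918/37463= 0.02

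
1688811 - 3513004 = - 1824193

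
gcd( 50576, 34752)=16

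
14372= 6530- - 7842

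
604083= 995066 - 390983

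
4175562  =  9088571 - 4913009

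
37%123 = 37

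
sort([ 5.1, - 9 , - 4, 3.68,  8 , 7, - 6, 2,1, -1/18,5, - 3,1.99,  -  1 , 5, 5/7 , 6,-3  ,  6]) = [ - 9,-6 , - 4, - 3  ,- 3, - 1 , - 1/18 , 5/7,  1,1.99, 2,  3.68, 5 , 5,  5.1, 6 , 6,7, 8]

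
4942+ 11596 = 16538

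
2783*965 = 2685595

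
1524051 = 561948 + 962103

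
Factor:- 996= - 2^2*3^1*83^1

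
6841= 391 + 6450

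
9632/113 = 85 + 27/113 = 85.24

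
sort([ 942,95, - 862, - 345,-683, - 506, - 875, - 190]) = [ - 875, - 862, - 683, -506,  -  345, - 190, 95,942 ] 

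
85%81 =4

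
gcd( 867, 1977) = 3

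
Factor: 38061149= 7^1*  31^1 * 43^1*4079^1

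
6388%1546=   204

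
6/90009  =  2/30003 = 0.00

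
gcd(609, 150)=3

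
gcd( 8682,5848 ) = 2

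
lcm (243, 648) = 1944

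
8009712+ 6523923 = 14533635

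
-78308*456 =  - 35708448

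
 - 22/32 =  - 1  +  5/16 = - 0.69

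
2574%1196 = 182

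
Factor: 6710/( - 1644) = -3355/822 = - 2^ ( - 1 )*3^ ( - 1) * 5^1* 11^1*61^1*137^( - 1)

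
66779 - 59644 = 7135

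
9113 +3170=12283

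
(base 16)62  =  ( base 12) 82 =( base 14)70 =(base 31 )35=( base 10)98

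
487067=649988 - 162921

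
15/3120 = 1/208 = 0.00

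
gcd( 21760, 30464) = 4352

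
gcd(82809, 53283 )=3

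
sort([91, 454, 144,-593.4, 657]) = [ - 593.4 , 91, 144, 454, 657]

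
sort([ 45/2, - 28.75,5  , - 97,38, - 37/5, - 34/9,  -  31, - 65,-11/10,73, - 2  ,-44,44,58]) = [ - 97,  -  65, - 44, - 31 , - 28.75,-37/5,  -  34/9,-2, - 11/10,5 , 45/2,38, 44 , 58, 73] 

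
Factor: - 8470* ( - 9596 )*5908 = 2^5*5^1*7^2*11^2*211^1*2399^1 = 480191132960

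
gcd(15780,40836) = 12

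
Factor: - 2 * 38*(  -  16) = 1216 = 2^6 * 19^1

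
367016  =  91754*4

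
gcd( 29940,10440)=60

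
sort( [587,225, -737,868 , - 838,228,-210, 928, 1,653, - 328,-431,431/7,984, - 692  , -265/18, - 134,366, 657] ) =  [ - 838, - 737 , - 692, - 431, - 328, - 210, - 134, - 265/18,1,431/7 , 225,228,366,587,653,657,868,928,984] 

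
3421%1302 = 817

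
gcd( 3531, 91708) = 1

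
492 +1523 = 2015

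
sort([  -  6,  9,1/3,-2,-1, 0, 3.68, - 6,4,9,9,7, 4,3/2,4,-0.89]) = [  -  6,  -  6, - 2, - 1,-0.89,0,1/3 , 3/2, 3.68, 4,4,4,7,  9,9,9]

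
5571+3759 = 9330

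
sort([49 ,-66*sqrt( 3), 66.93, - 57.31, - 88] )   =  [ - 66*sqrt( 3 ), - 88, - 57.31, 49 , 66.93 ]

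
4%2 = 0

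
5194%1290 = 34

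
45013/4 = 45013/4 = 11253.25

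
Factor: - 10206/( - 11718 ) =3^3*31^( - 1 ) = 27/31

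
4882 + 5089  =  9971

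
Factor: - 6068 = - 2^2*37^1 * 41^1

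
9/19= 9/19 = 0.47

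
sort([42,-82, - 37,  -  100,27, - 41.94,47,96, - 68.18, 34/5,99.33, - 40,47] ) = [ - 100, - 82, - 68.18, - 41.94, - 40, - 37,34/5,27 , 42, 47, 47,  96,99.33] 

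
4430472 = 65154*68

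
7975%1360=1175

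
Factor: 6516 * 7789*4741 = 240620560884  =  2^2*3^2*11^1 * 181^1*431^1*7789^1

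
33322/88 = 16661/44 = 378.66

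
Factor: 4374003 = 3^1*41^1 * 43^1*827^1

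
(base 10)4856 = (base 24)8a8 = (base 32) 4NO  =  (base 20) C2G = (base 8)11370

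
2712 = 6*452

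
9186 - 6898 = 2288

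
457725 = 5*91545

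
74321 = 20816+53505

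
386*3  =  1158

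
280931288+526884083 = 807815371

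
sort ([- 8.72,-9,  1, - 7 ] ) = [  -  9 , - 8.72, - 7,1]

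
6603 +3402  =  10005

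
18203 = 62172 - 43969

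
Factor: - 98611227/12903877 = -3^2* 7^( - 1 )*11^1*13^1*193^1*397^1*1187^( - 1)*1553^( - 1 ) 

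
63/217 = 9/31= 0.29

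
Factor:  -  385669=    - 113^1 * 3413^1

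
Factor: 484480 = 2^7*5^1*757^1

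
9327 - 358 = 8969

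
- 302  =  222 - 524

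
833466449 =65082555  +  768383894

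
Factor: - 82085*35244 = -2893003740=- 2^2 * 3^2*5^1 * 11^1*89^1*16417^1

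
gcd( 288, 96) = 96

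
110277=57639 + 52638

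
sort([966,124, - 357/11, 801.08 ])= [ - 357/11, 124, 801.08, 966]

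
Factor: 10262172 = 2^2*3^1*29^1  *37^1*797^1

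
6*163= 978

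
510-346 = 164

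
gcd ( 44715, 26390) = 5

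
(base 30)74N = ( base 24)B4B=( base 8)14453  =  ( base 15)1d98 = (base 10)6443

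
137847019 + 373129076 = 510976095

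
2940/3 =980 = 980.00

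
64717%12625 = 1592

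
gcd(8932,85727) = 1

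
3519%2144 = 1375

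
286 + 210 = 496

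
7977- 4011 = 3966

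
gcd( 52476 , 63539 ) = 1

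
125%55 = 15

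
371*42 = 15582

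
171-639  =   - 468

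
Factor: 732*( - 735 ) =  - 2^2*3^2*5^1*7^2*  61^1=- 538020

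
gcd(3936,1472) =32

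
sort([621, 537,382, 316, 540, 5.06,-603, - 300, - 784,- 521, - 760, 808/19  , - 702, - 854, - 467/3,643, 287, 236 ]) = [ - 854, - 784, - 760,-702, - 603, - 521, - 300 , - 467/3, 5.06, 808/19,236, 287, 316,382,537, 540  ,  621, 643]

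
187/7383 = 187/7383  =  0.03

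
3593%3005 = 588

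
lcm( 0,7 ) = 0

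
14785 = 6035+8750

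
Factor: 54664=2^3*6833^1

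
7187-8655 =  - 1468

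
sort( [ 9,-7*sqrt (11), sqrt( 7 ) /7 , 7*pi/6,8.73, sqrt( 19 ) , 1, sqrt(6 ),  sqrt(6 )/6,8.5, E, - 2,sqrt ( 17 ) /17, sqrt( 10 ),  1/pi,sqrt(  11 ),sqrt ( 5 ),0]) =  [ - 7*sqrt( 11), - 2, 0,  sqrt (17 ) /17 , 1/pi, sqrt( 7 ) /7 , sqrt ( 6 )/6,1,sqrt( 5 ), sqrt( 6 ) , E, sqrt( 10 ),sqrt( 11 ),7*pi/6,sqrt( 19),8.5,8.73, 9 ]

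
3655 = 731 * 5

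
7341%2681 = 1979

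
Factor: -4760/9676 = -2^1*5^1 * 7^1*17^1*41^( - 1 ) * 59^( - 1 ) =-1190/2419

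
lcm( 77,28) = 308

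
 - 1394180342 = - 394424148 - 999756194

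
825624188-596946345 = 228677843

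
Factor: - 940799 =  - 37^1 * 47^1*541^1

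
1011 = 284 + 727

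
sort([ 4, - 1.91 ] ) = [ - 1.91,  4]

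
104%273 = 104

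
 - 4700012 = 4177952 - 8877964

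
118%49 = 20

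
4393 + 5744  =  10137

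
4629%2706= 1923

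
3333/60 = 55  +  11/20 = 55.55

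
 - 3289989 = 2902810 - 6192799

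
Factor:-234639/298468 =-2^( - 2 )*3^2*29^1*83^( - 1 ) = -261/332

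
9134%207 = 26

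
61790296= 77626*796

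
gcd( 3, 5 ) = 1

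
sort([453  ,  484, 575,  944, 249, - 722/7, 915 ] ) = [ - 722/7,  249, 453,  484,  575,  915, 944]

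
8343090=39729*210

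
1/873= 1/873 = 0.00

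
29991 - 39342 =- 9351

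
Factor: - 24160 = - 2^5*5^1*151^1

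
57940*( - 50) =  - 2897000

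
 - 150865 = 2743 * ( - 55)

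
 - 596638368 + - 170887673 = - 767526041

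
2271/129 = 17 + 26/43 =17.60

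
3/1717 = 3/1717 = 0.00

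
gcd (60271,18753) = 1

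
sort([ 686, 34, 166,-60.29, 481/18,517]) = [ - 60.29, 481/18, 34,166, 517,686 ] 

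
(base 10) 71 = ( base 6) 155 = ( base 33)25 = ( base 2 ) 1000111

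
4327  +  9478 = 13805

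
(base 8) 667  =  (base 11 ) 36A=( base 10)439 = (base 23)j2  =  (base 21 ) KJ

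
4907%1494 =425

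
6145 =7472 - 1327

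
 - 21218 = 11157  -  32375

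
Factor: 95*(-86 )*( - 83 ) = 678110 = 2^1*5^1*19^1*43^1*83^1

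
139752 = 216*647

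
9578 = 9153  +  425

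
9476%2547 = 1835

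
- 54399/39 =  - 1395+2/13  =  -1394.85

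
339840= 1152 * 295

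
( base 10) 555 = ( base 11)465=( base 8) 1053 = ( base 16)22B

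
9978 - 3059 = 6919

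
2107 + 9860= 11967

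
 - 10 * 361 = -3610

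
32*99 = 3168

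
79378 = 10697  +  68681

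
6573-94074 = - 87501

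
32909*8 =263272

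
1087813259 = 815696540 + 272116719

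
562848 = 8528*66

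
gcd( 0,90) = 90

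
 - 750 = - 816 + 66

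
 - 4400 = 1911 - 6311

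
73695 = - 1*( - 73695)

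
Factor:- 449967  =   - 3^1*7^2*3061^1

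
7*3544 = 24808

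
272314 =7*38902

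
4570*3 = 13710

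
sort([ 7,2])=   [ 2,  7 ]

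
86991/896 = 97+79/896 = 97.09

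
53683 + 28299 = 81982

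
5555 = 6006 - 451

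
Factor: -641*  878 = - 562798 = - 2^1*439^1*641^1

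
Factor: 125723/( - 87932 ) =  - 2^( -2)*89^( - 1)*509^1 = - 509/356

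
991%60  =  31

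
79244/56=19811/14 = 1415.07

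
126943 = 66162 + 60781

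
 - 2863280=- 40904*70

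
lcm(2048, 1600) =51200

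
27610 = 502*55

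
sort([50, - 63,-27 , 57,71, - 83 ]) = [ - 83,-63, - 27, 50, 57,71] 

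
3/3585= 1/1195 = 0.00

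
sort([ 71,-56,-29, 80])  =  [-56, - 29,71,80 ] 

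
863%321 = 221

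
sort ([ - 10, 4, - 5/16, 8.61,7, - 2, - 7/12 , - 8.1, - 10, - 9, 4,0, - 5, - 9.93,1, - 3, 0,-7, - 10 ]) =[ - 10, - 10,-10 , - 9.93 ,  -  9, - 8.1, - 7, - 5, - 3, - 2, - 7/12, - 5/16, 0, 0, 1,4,  4, 7,8.61] 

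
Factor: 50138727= 3^1 *16712909^1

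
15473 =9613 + 5860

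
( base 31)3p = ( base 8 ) 166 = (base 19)64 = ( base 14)86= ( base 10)118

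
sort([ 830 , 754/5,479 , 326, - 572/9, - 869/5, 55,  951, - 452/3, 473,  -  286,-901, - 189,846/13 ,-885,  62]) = [ - 901, - 885, - 286, - 189, - 869/5, - 452/3 , - 572/9, 55, 62, 846/13,  754/5, 326,473,479,830,  951]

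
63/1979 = 63/1979=0.03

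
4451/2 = 4451/2=2225.50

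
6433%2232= 1969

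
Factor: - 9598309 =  - 7^1*1371187^1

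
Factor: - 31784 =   -  2^3*29^1*137^1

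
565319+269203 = 834522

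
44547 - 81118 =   -  36571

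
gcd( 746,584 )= 2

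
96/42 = 16/7= 2.29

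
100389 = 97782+2607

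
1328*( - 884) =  - 1173952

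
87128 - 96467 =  - 9339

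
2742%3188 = 2742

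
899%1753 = 899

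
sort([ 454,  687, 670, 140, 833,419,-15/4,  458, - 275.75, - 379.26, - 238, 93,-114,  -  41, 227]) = [-379.26, - 275.75, - 238, - 114, - 41,-15/4,93,140, 227, 419, 454, 458, 670, 687,833]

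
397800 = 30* 13260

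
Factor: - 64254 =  -2^1* 3^1*10709^1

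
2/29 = 2/29=   0.07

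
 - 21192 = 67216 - 88408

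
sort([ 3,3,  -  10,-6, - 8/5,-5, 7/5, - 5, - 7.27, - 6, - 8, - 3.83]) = [ - 10, - 8,  -  7.27, - 6, - 6, - 5, - 5, - 3.83, - 8/5,7/5,3,3 ] 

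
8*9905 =79240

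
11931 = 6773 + 5158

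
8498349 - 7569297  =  929052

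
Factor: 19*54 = 2^1*3^3*19^1 = 1026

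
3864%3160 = 704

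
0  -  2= - 2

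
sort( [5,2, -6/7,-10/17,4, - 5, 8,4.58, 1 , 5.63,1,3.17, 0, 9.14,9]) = [ - 5, - 6/7 , -10/17, 0,1,1 , 2,3.17,4,4.58,5,5.63,8, 9, 9.14 ] 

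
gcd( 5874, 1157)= 89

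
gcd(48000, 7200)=2400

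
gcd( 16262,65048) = 16262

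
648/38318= 324/19159 = 0.02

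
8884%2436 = 1576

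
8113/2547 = 3+472/2547 = 3.19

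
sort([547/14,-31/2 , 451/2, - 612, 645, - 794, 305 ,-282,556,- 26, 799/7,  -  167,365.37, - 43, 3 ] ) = [-794 ,  -  612,-282,-167,-43 , - 26, - 31/2,3,547/14,799/7, 451/2, 305, 365.37,556, 645]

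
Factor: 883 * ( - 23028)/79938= -2^1 * 3^( - 1 )*19^1 *101^1 * 883^1 * 4441^( - 1 ) = - 3388954/13323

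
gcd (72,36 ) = 36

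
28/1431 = 28/1431 = 0.02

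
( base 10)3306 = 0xCEA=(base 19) 930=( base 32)37A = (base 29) 3R0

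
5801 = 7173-1372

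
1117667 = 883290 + 234377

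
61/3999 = 61/3999 = 0.02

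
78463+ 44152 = 122615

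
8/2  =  4= 4.00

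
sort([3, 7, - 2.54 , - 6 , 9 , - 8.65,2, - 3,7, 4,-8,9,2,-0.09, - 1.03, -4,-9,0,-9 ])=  [ - 9,- 9,-8.65, - 8,-6,-4,  -  3, - 2.54, - 1.03,-0.09,0,2,2,3 , 4,7,7,9,  9]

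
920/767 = 920/767=1.20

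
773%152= 13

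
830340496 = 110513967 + 719826529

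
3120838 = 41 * 76118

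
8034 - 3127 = 4907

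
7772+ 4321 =12093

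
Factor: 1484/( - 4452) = - 3^( - 1)=-1/3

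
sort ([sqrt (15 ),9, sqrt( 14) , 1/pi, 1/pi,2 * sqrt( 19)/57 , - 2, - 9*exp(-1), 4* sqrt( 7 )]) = [ - 9*exp ( - 1), - 2, 2*sqrt( 19)/57,1/pi, 1/pi,sqrt ( 14),sqrt(15) , 9,4*sqrt( 7)]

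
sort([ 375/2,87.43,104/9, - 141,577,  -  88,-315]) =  [-315,  -  141,-88 , 104/9, 87.43,375/2 , 577] 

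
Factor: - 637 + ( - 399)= -2^2*7^1*37^1 =- 1036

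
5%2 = 1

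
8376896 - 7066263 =1310633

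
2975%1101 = 773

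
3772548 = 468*8061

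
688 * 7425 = 5108400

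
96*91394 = 8773824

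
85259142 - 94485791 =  - 9226649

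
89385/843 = 106+ 9/281 = 106.03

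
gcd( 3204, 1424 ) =356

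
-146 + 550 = 404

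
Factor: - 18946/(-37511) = 2^1*9473^1 * 37511^( - 1) 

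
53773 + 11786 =65559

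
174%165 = 9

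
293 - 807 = -514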